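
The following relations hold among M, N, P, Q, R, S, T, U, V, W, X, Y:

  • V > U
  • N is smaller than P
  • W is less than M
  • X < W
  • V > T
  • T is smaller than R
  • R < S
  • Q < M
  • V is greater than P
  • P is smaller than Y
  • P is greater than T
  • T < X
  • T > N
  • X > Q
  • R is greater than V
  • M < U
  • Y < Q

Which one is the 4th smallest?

Piecing the relations together gives one ordering: N < T < P < Y < Q < X < W < M < U < V < R < S.
Counting 4 from the smallest end gives Y.

Y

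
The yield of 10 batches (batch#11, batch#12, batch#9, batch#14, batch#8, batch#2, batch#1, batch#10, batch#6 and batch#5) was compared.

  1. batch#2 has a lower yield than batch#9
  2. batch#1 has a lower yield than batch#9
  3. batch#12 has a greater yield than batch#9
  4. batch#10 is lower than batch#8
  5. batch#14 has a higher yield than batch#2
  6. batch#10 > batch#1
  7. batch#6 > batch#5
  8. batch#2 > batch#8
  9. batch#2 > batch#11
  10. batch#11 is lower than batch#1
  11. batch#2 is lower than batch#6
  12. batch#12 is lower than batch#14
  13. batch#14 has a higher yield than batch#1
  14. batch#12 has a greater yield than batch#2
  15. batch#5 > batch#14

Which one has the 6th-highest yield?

Piecing the relations together gives one ordering: batch#11 < batch#1 < batch#10 < batch#8 < batch#2 < batch#9 < batch#12 < batch#14 < batch#5 < batch#6.
The 6th largest is batch#2.

batch#2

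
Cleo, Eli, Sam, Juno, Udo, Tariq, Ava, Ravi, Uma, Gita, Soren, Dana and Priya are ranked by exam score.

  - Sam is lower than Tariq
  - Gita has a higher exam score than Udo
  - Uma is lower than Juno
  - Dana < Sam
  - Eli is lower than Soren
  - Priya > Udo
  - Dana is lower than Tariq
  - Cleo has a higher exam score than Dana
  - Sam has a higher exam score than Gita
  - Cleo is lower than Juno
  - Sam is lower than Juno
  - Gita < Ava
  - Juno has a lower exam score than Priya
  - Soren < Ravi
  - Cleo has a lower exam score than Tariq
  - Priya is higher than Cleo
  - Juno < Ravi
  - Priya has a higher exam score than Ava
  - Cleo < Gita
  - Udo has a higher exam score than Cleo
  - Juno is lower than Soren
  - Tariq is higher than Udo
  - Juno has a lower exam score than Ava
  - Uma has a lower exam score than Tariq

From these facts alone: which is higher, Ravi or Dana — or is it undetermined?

Following the relations from Dana: Dana < Cleo < Udo < Gita < Sam < Juno < Soren < Ravi.
So Ravi is higher.

Ravi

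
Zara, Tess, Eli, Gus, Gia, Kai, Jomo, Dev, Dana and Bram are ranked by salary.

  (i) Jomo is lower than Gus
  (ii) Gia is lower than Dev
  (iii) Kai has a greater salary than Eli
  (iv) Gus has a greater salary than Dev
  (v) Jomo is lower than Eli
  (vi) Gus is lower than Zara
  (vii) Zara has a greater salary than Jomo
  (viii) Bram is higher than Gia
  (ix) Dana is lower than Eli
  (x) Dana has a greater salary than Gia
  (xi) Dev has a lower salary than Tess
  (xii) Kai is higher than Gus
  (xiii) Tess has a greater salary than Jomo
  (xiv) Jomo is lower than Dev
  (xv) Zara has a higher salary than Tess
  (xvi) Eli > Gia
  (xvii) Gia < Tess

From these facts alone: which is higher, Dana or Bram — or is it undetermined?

undetermined

Following every chain through Dana: above Dana we get Eli, Kai; below Dana we get Gia.
Bram is not reached, and no chain runs the other way from Bram to Dana.
So the given relations leave the order of Dana and Bram undetermined.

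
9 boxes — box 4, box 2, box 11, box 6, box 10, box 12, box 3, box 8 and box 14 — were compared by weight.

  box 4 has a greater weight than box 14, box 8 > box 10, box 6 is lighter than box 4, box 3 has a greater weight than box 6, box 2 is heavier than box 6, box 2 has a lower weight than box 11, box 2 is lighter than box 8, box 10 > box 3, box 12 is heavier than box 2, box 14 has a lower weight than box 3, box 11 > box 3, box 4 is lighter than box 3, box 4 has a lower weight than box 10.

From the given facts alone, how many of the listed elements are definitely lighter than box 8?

The elements the relations force below box 8 are box 14, box 6, box 4, box 3, box 2, box 10 — no chain reaches any other.
That is 6.

6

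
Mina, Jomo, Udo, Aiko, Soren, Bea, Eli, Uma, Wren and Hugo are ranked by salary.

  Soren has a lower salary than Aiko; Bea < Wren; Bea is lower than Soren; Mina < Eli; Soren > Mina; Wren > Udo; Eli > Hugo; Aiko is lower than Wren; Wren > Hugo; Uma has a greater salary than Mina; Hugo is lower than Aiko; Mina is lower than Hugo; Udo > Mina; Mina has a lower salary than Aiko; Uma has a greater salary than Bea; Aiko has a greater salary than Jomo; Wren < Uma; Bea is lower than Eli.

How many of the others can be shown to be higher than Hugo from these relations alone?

The elements the relations force above Hugo are Aiko, Wren, Uma, Eli — no chain reaches any other.
That is 4.

4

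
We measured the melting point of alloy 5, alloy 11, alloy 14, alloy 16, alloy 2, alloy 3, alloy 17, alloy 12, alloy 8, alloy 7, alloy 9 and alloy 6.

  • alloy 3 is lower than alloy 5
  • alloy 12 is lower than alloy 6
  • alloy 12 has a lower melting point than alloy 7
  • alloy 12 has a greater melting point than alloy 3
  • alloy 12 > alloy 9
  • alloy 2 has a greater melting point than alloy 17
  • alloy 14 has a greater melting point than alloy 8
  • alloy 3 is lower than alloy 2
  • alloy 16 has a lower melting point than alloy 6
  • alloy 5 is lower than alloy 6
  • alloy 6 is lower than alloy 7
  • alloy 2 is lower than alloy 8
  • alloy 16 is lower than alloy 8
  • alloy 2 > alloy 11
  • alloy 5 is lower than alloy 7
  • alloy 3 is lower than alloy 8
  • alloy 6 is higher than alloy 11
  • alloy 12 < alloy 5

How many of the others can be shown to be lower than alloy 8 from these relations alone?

From alloy 8 the given relations immediately reach alloy 16, alloy 3, alloy 2.
From those, alloy 17, alloy 11 — 5 in total.
Nothing else is reachable below alloy 8; 5 in all.

5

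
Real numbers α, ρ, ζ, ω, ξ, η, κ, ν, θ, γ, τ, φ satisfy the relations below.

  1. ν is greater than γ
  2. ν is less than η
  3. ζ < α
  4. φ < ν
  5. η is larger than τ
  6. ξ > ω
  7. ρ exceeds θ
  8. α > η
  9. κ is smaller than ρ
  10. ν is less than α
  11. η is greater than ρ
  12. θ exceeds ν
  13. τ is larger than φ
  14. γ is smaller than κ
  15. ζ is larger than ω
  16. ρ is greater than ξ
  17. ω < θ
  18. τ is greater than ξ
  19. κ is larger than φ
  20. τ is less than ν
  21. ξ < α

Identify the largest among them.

Chaining downward from α: directly below it, ξ, ζ, ν, η; then γ, ω, φ, τ, ρ; then κ, θ.
That covers every other element, and nothing is given above α, so α is the largest.

α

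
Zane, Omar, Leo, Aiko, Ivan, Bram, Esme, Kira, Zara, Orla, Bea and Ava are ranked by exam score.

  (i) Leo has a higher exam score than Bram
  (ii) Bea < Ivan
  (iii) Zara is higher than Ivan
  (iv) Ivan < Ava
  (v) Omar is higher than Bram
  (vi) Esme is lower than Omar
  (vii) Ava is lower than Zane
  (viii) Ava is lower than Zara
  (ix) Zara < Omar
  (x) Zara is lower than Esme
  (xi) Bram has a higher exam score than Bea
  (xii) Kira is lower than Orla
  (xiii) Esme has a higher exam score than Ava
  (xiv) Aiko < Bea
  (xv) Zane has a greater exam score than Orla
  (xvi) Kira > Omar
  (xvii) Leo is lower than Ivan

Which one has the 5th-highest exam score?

Chaining the given pairs: Aiko < Bea < Bram < Leo < Ivan < Ava < Zara < Esme < Omar < Kira < Orla < Zane.
Counting 5 from the largest end gives Esme.

Esme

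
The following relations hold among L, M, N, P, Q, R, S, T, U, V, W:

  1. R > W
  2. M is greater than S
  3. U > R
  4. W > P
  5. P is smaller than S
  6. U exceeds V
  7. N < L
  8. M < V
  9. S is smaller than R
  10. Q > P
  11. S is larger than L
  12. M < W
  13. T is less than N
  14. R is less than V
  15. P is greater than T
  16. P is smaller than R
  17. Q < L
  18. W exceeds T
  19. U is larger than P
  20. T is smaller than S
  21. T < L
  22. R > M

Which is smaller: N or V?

Chaining the given relations: N < L < S < M < W < R < V.
So N < V; N is the smaller of the two.

N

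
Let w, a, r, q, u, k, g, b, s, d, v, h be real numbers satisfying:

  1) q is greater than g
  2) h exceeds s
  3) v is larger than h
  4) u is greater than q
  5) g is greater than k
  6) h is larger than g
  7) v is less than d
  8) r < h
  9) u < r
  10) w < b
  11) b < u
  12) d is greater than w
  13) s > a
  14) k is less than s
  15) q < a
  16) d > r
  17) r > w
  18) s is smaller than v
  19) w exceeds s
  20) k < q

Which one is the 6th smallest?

w

Piecing the relations together gives one ordering: k < g < q < a < s < w < b < u < r < h < v < d.
Counting 6 from the smallest end gives w.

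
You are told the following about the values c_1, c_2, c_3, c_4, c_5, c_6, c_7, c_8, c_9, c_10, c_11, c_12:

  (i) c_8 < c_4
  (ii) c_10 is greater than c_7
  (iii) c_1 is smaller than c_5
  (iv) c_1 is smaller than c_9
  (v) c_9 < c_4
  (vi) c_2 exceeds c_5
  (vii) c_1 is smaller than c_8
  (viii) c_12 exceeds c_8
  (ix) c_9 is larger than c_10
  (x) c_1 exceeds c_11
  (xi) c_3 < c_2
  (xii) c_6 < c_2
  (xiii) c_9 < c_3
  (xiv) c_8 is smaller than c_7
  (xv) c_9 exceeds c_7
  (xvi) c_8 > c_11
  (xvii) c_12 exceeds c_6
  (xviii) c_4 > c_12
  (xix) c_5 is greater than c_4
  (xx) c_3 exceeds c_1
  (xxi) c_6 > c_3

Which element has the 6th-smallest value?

Piecing the relations together gives one ordering: c_11 < c_1 < c_8 < c_7 < c_10 < c_9 < c_3 < c_6 < c_12 < c_4 < c_5 < c_2.
The 6th smallest is c_9.

c_9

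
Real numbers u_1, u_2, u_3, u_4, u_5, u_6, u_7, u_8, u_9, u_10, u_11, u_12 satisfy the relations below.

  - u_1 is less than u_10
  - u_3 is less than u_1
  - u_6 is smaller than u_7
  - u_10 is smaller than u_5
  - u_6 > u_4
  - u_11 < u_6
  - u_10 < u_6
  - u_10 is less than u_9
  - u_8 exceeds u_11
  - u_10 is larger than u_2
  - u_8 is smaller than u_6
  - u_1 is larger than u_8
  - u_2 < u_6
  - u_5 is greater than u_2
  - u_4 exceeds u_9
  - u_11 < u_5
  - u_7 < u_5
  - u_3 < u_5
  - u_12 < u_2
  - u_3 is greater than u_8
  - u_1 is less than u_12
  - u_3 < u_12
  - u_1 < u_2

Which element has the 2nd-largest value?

u_7

Chaining the given pairs: u_11 < u_8 < u_3 < u_1 < u_12 < u_2 < u_10 < u_9 < u_4 < u_6 < u_7 < u_5.
Counting 2 from the largest end gives u_7.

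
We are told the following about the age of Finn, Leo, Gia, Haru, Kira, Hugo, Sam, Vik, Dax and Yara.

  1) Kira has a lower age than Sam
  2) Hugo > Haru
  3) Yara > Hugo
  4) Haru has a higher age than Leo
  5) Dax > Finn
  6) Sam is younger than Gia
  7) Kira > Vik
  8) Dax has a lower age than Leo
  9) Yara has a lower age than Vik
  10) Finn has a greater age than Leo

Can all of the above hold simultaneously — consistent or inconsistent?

Chaining the given relations yields Finn < Dax < Leo, so Finn < Leo. But one relation states Leo < Finn. These cannot both hold.

inconsistent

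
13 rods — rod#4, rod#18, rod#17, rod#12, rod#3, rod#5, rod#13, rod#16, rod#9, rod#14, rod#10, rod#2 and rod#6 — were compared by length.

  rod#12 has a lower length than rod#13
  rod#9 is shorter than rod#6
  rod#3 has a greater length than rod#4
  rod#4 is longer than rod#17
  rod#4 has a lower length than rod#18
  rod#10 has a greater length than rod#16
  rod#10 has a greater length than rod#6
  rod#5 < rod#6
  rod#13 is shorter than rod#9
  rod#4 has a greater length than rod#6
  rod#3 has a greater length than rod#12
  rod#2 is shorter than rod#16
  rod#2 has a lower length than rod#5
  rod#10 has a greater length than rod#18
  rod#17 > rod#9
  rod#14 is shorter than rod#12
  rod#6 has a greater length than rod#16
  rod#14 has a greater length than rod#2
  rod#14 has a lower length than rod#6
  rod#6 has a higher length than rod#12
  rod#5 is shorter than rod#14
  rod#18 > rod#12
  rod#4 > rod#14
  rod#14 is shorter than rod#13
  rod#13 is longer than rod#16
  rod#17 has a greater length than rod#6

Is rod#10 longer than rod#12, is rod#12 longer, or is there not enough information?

The relevant relations are rod#12 < rod#13; rod#13 < rod#9; rod#9 < rod#6; rod#6 < rod#17; rod#17 < rod#4; rod#4 < rod#18; rod#18 < rod#10.
Chaining these gives rod#12 < rod#13 < rod#9 < rod#6 < rod#17 < rod#4 < rod#18 < rod#10.
So rod#10 is longer.

rod#10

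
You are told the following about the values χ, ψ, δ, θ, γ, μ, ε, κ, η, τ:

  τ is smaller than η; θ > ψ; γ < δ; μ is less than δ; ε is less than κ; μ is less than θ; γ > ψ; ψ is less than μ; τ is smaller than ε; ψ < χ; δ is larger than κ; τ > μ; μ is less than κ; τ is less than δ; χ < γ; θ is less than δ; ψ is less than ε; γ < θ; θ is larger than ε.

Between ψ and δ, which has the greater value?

δ

ψ < μ and μ < τ give ψ < τ.
With τ < ε: ψ < μ < τ < ε.
Then ε < θ extends the chain to θ.
With θ < δ: ψ < μ < τ < ε < θ < δ.
So ψ < δ; δ is the larger of the two.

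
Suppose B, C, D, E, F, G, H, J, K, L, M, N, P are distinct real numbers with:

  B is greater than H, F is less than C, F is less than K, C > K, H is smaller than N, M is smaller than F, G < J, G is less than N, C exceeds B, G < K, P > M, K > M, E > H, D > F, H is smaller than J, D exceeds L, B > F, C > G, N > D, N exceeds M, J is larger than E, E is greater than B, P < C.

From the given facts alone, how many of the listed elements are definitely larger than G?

4

Directly above G: J, K, N, C.
Nothing else is reachable above G; 4 in all.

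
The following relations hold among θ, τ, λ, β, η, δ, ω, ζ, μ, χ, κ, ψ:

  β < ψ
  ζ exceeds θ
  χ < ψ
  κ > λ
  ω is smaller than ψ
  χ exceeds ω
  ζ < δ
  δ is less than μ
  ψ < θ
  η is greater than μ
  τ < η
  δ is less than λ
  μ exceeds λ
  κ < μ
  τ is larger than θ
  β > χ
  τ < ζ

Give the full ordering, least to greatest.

The consecutive links are each given: ω < χ; χ < β; β < ψ; ψ < θ; θ < τ; τ < ζ; ζ < δ; δ < λ; λ < κ; κ < μ; μ < η.

ω < χ < β < ψ < θ < τ < ζ < δ < λ < κ < μ < η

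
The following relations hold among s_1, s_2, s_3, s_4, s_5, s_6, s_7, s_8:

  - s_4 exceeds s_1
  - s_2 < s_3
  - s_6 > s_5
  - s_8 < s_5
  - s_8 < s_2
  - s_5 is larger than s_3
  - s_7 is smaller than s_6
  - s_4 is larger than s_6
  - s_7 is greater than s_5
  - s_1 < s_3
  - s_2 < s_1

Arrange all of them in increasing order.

s_8 < s_2 < s_1 < s_3 < s_5 < s_7 < s_6 < s_4

The consecutive links are each given: s_8 < s_2; s_2 < s_1; s_1 < s_3; s_3 < s_5; s_5 < s_7; s_7 < s_6; s_6 < s_4.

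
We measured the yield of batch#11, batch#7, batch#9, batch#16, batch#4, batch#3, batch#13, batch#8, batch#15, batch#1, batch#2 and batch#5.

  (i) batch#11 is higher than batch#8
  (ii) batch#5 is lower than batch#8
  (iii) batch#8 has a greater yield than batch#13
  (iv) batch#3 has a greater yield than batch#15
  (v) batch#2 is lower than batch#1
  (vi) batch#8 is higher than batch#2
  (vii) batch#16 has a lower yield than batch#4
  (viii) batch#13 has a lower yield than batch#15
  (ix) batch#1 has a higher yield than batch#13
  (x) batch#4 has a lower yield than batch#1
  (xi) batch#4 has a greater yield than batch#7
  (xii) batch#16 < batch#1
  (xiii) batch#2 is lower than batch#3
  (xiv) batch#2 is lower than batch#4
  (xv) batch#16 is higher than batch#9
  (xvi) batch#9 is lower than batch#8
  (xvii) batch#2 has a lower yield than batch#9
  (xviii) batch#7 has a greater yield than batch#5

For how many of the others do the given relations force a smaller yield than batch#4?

Directly below batch#4: batch#2, batch#7, batch#16.
One step further: batch#5, batch#9 (5 so far).
Nothing else is reachable below batch#4; 5 in all.

5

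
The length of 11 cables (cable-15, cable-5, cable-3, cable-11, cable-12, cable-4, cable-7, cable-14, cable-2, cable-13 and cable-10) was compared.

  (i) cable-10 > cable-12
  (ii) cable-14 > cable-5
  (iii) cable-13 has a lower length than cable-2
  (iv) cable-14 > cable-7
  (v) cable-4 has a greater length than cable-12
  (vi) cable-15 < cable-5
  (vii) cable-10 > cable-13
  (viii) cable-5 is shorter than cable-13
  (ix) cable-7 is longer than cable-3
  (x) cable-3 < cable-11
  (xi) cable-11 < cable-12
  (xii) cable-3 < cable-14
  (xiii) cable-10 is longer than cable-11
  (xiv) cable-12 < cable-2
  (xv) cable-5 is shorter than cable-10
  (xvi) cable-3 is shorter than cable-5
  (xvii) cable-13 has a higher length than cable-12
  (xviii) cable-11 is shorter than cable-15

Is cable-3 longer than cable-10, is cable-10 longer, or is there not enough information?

Link the given pairs in sequence: cable-3 < cable-11; cable-11 < cable-15; cable-15 < cable-5; cable-5 < cable-13; cable-13 < cable-10.
Chaining these gives cable-3 < cable-11 < cable-15 < cable-5 < cable-13 < cable-10.
So cable-10 is longer.

cable-10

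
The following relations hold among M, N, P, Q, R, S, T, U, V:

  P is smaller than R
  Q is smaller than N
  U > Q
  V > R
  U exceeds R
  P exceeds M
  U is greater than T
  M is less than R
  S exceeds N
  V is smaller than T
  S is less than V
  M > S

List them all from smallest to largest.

Nothing is placed below Q, so it is least; from there Q < N; N < S; S < M; M < P; P < R; R < V; V < T; T < U, each given directly.

Q < N < S < M < P < R < V < T < U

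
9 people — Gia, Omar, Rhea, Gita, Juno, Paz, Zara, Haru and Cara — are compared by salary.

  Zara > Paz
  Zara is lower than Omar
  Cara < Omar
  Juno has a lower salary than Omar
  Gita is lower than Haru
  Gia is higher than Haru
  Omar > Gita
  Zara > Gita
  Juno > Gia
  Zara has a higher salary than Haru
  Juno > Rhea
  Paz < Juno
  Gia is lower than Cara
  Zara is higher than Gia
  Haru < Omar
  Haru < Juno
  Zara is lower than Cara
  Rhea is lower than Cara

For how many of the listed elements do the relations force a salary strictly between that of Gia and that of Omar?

3

Chaining upward from Gia reaches: Zara, Juno, Cara.
Chaining downward from Omar reaches: Gita, Haru, Rhea, Paz, Zara, Juno, Cara.
Strictly between Gia and Omar are those in both lists: Zara, Juno, Cara — 3 elements.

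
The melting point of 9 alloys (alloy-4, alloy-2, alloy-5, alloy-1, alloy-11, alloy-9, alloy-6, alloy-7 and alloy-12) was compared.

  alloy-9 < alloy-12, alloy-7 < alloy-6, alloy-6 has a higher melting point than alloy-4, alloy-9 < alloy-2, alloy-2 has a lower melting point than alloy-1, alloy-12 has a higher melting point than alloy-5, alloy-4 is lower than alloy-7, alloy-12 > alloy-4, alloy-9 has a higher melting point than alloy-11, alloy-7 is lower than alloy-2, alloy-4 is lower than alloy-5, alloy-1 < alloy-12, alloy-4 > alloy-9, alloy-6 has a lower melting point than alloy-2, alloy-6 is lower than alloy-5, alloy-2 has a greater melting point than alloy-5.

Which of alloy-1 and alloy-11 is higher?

alloy-1

alloy-11 < alloy-9 < alloy-4 < alloy-7 < alloy-6 < alloy-5 < alloy-2 < alloy-1, by transitivity through alloy-9, alloy-4, alloy-7, alloy-6, alloy-5, alloy-2.
So alloy-11 < alloy-1; alloy-1 is the higher of the two.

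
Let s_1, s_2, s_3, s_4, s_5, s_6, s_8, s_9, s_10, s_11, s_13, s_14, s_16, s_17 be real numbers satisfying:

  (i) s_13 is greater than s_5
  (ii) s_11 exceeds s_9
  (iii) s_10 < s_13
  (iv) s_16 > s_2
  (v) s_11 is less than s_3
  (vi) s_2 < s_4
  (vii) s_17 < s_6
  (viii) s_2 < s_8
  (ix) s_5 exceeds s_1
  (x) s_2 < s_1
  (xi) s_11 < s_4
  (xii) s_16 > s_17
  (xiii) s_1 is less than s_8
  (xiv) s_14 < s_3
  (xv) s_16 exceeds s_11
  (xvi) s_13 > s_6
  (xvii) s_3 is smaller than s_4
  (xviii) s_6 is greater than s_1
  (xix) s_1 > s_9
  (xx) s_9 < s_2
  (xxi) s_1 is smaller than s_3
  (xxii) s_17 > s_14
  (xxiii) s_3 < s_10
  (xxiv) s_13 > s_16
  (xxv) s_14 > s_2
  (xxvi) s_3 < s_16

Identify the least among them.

s_9

s_11 is not least since s_9 < s_11; s_2 is not least since s_9 < s_2; s_1 is not least since s_9 < s_1; s_14 is not least since s_2 < s_14; s_17 is not least since s_14 < s_17; s_8 is not least since s_1 < s_8; s_3 is not least since s_1 < s_3; s_10 is not least since s_3 < s_10; s_6 is not least since s_1 < s_6; s_16 is not least since s_17 < s_16; s_5 is not least since s_1 < s_5; s_4 is not least since s_11 < s_4; s_13 is not least since s_6 < s_13.
Only s_9 has nothing below it, so s_9 is the least.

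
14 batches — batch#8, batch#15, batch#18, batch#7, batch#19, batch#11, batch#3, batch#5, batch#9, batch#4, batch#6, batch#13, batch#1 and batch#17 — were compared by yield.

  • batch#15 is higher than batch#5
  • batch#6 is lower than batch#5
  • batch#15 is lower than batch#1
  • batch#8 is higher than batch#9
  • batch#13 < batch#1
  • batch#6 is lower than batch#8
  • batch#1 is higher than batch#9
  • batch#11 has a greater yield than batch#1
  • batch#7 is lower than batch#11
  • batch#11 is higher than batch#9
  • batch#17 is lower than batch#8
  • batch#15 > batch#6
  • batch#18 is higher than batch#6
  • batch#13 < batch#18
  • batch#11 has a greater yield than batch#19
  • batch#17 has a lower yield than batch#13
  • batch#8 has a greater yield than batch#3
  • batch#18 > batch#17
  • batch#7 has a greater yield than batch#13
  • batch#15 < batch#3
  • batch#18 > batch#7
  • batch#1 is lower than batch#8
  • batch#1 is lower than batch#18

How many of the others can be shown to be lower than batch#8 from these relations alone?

Directly below batch#8: batch#6, batch#17, batch#9, batch#1, batch#3.
One step further: batch#15, batch#13 (7 so far).
One step further: batch#5 (8 so far).
No other element is forced below batch#8 by the given relations, so the count is 8.

8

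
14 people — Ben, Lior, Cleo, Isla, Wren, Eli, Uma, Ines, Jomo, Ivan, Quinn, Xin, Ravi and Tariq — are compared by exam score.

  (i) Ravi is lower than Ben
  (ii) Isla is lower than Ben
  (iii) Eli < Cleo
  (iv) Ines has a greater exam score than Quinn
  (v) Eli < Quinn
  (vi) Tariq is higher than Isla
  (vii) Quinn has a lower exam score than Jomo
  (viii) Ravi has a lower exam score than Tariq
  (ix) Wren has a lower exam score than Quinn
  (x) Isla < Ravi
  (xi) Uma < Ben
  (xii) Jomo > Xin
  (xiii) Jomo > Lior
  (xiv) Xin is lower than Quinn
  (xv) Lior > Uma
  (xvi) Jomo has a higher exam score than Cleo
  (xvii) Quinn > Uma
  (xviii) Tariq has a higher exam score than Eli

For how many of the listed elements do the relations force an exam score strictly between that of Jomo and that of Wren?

Chaining upward from Wren reaches: Quinn, Ines.
Chaining downward from Jomo reaches: Eli, Xin, Uma, Lior, Quinn, Cleo.
Strictly between Wren and Jomo are those in both lists: Quinn — 1 element.

1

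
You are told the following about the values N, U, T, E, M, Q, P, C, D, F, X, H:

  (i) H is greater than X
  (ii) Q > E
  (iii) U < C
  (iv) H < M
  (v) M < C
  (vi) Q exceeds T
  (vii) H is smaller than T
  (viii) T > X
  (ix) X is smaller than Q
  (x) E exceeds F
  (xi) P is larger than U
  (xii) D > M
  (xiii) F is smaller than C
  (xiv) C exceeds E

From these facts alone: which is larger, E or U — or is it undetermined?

undetermined

Following every chain through U: above U we get C, P.
E is not reached, and no chain runs the other way from E to U.
So the given relations leave the order of U and E undetermined.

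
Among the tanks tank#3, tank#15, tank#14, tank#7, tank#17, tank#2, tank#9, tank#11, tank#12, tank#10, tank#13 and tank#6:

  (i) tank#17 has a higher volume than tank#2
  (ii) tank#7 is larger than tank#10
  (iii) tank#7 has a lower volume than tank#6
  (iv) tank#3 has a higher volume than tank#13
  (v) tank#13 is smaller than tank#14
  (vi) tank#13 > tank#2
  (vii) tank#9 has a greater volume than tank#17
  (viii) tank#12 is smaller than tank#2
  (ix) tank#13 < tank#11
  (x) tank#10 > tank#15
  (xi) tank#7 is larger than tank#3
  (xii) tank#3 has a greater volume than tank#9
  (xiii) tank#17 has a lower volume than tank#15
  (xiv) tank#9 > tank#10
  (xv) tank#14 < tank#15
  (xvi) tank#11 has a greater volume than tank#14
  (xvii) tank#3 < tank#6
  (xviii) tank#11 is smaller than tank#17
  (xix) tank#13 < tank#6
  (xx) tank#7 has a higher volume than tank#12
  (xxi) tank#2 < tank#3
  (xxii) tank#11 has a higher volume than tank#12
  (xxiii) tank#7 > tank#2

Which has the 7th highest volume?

tank#17

The consecutive relations fix a unique order: tank#12 < tank#2 < tank#13 < tank#14 < tank#11 < tank#17 < tank#15 < tank#10 < tank#9 < tank#3 < tank#7 < tank#6.
The 7th largest is tank#17.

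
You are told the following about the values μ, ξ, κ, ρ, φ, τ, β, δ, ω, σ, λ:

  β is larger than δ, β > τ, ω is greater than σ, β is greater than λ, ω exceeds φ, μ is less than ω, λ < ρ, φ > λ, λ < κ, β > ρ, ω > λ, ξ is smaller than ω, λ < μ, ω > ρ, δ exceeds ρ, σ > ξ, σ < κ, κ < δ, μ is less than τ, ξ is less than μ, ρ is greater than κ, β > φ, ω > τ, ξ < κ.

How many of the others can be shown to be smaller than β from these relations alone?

9

From β the given relations immediately reach λ, φ, ρ, τ, δ.
From those, κ, μ — 7 in total.
From those, ξ, σ — 9 in total.
Nothing else is reachable below β; 9 in all.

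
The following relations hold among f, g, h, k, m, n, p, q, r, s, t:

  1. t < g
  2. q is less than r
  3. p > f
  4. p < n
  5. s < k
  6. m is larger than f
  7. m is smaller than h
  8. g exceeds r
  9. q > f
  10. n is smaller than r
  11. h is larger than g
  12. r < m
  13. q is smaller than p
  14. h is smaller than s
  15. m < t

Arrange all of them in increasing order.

Each adjacent pair is fixed by a given relation: f < q; q < p; p < n; n < r; r < m; m < t; t < g; g < h; h < s; s < k. Chaining them end to end gives the full order.

f < q < p < n < r < m < t < g < h < s < k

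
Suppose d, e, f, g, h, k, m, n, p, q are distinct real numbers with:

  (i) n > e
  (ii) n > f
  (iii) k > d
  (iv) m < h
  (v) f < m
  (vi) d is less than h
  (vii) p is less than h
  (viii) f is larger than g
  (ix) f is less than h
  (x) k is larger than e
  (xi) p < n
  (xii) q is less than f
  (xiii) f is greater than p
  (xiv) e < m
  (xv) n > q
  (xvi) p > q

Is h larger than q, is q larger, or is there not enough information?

h

Following the relations from q: q < p < f < m < h.
So h is larger.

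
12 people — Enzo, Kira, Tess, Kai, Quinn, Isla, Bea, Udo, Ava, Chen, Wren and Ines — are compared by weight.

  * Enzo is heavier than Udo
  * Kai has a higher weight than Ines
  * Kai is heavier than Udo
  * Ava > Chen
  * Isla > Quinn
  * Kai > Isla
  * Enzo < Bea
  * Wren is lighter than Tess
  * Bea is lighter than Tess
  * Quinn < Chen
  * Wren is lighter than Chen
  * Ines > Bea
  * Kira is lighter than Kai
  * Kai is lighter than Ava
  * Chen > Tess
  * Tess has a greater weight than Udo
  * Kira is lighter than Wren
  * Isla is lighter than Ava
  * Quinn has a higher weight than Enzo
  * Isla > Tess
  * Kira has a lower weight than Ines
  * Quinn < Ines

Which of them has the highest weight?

Ava

Chaining downward from Ava: directly below it, Isla, Kai, Chen; then Kira, Udo, Wren, Quinn, Tess, Ines; then Enzo, Bea.
That covers every other element, and nothing is given above Ava, so Ava is the highest weight.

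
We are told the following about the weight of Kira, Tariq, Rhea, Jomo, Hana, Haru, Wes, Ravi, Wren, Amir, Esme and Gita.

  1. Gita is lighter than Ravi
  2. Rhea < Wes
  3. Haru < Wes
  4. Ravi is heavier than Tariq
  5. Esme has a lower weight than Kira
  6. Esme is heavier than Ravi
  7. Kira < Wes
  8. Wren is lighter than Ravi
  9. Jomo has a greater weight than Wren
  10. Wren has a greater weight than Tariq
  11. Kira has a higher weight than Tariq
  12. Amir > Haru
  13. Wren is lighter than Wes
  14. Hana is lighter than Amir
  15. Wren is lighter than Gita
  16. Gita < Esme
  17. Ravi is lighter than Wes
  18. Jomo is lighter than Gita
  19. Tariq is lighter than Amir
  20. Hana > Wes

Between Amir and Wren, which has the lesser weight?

Wren

Chaining the given relations: Wren < Jomo < Gita < Ravi < Esme < Kira < Wes < Hana < Amir.
So Wren < Amir; Wren is the lighter of the two.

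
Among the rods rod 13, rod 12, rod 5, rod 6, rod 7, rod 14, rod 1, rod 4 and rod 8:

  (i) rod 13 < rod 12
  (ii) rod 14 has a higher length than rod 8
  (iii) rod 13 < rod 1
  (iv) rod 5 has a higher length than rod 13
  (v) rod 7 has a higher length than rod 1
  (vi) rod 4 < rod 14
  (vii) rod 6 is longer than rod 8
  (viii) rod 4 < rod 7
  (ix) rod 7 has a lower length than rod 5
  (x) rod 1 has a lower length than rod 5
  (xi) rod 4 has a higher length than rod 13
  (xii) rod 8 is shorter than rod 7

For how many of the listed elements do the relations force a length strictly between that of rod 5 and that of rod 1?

1

The relations place rod 1 below rod 5. An element lies strictly between them when it is forced above rod 1 and also forced below rod 5.
Above rod 1: {rod 7}. Below rod 5: {rod 13, rod 4, rod 8, rod 7}.
Intersection: {rod 7} — 1.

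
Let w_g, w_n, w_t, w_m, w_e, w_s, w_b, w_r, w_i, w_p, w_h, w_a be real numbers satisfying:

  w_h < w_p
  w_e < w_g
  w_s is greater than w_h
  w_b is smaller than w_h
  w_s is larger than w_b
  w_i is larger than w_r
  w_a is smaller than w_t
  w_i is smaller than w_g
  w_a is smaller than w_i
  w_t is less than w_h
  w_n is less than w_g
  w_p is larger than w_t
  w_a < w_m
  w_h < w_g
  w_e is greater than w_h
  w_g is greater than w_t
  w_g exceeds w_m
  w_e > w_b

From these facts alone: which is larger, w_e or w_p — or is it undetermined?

Following every chain through w_e: above w_e we get w_g; below w_e we get w_b, w_a, w_t, w_h.
w_p is not reached, and no chain runs the other way from w_p to w_e.
So the given relations leave the order of w_e and w_p undetermined.

undetermined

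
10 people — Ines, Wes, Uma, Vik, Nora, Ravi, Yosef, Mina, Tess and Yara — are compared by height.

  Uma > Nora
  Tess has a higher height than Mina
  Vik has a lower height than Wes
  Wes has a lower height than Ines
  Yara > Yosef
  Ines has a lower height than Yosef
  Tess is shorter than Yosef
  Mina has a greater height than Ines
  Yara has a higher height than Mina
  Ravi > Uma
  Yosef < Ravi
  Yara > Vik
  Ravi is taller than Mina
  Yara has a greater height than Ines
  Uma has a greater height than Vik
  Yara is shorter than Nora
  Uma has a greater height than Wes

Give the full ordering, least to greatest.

The consecutive links are each given: Vik < Wes; Wes < Ines; Ines < Mina; Mina < Tess; Tess < Yosef; Yosef < Yara; Yara < Nora; Nora < Uma; Uma < Ravi.

Vik < Wes < Ines < Mina < Tess < Yosef < Yara < Nora < Uma < Ravi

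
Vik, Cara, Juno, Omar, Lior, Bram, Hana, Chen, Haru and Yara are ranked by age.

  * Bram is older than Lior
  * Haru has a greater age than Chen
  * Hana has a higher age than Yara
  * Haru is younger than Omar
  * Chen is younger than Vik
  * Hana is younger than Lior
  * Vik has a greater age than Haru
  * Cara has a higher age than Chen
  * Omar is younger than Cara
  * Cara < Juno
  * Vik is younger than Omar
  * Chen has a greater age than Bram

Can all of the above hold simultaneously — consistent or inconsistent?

Every relation is compatible with Yara < Hana < Lior < Bram < Chen < Haru < Vik < Omar < Cara < Juno; the set is consistent.

consistent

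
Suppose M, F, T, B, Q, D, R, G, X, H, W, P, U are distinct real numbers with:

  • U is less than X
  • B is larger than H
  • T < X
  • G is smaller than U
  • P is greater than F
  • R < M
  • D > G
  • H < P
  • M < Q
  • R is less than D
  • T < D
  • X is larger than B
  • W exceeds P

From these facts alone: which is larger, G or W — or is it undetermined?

undetermined

Following every chain through G: above G we get D, U, X.
W is not reached, and no chain runs the other way from W to G.
So the given relations leave the order of G and W undetermined.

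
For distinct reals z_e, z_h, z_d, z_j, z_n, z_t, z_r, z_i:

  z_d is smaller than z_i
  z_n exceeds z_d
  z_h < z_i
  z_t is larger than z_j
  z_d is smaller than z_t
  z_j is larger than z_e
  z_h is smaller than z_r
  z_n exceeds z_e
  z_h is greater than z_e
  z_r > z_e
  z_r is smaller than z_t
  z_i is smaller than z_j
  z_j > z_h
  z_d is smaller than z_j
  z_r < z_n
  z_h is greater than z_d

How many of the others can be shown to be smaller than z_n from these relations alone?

4

The elements the relations force below z_n are z_e, z_d, z_h, z_r — no chain reaches any other.
That is 4.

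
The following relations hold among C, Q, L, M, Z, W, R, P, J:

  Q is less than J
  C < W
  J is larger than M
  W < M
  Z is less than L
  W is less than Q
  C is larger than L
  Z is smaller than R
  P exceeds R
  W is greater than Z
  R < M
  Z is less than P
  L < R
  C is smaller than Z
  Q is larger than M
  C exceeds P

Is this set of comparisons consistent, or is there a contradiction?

We have C < Z stated directly, yet also Z < L < R < P < C by chaining the others — so Z < C. Contradiction.

inconsistent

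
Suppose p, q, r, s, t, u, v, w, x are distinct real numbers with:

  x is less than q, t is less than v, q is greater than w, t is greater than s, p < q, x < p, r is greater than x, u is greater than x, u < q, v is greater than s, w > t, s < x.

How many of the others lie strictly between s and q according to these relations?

5

The relations place s below q. An element lies strictly between them when it is forced above s and also forced below q.
Above s: {t, x, u, v, w, p, r}. Below q: {t, x, u, w, p}.
Intersection: {t, x, u, w, p} — 5.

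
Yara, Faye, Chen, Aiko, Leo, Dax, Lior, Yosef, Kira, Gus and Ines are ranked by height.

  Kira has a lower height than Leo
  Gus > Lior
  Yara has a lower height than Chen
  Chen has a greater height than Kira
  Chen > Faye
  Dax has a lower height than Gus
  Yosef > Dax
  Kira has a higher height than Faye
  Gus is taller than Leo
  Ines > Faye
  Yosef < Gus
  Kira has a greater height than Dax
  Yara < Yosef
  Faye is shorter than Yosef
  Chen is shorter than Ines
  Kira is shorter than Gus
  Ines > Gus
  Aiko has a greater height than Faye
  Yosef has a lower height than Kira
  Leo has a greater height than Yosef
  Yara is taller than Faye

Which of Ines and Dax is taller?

Dax < Yosef < Kira < Leo < Gus < Ines, by transitivity through Yosef, Kira, Leo, Gus.
So Dax < Ines; Ines is the taller of the two.

Ines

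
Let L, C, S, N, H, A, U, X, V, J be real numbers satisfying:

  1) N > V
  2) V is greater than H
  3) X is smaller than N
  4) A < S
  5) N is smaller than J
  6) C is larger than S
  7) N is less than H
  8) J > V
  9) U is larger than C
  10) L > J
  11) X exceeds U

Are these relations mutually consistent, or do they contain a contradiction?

We have V < N stated directly, yet also N < H < V by chaining the others — so N < V. Contradiction.

inconsistent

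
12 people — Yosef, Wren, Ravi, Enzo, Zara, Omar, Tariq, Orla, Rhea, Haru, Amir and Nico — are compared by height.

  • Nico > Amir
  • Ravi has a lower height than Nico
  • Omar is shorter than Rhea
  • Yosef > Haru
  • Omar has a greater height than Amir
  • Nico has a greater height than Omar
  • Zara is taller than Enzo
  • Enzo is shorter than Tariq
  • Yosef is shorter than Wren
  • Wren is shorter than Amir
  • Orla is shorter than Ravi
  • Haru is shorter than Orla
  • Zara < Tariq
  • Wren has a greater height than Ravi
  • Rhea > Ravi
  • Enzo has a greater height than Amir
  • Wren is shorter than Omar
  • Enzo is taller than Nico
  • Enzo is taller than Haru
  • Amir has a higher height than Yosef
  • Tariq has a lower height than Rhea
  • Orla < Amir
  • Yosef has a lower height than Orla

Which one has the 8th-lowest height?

Nico

The consecutive relations fix a unique order: Haru < Yosef < Orla < Ravi < Wren < Amir < Omar < Nico < Enzo < Zara < Tariq < Rhea.
Counting 8 from the smallest end gives Nico.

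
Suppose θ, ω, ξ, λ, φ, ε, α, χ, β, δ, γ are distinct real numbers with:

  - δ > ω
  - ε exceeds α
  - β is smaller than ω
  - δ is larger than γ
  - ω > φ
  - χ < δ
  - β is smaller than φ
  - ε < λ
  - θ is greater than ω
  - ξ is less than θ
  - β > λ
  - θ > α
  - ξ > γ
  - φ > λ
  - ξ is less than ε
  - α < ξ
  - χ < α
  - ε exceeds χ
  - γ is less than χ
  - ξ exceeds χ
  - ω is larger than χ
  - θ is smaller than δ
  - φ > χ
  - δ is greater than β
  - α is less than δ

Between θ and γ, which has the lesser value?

γ < χ and χ < α give γ < α.
Then α < ξ extends the chain to ξ.
Then ξ < ε extends the chain to ε.
Then ε < λ extends the chain to λ.
With λ < β: γ < χ < α < ξ < ε < λ < β.
With β < φ: γ < χ < α < ξ < ε < λ < β < φ.
Then φ < ω extends the chain to ω.
Then ω < θ extends the chain to θ.
So γ < θ; γ is the smaller of the two.

γ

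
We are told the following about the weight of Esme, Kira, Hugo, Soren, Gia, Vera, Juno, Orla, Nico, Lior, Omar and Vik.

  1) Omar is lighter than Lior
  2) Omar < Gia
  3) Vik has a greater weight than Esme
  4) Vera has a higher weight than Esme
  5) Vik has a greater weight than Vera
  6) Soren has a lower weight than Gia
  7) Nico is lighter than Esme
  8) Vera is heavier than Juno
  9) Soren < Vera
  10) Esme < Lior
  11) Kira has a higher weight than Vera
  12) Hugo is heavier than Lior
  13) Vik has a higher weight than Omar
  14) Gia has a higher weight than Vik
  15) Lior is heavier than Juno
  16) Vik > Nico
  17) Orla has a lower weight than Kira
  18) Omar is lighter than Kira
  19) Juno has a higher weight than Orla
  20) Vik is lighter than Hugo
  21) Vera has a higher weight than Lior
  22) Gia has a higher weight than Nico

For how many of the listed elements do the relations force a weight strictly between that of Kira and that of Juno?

Chaining upward from Juno reaches: Lior, Vera, Vik, Gia, Hugo.
Chaining downward from Kira reaches: Nico, Omar, Orla, Esme, Lior, Soren, Vera.
Strictly between Juno and Kira are those in both lists: Lior, Vera — 2 elements.

2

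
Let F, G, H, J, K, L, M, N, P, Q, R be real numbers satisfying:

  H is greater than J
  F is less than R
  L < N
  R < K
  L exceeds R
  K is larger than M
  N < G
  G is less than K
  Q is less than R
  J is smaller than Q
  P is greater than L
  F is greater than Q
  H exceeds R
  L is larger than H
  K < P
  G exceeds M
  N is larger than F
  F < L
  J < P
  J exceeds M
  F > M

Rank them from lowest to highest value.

M < J < Q < F < R < H < L < N < G < K < P

The consecutive links are each given: M < J; J < Q; Q < F; F < R; R < H; H < L; L < N; N < G; G < K; K < P.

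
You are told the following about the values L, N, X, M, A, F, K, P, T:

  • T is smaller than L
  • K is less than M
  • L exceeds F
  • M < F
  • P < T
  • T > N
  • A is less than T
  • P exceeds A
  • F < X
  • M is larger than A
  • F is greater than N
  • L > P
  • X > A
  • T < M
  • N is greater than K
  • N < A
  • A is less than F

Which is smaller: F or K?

The relevant relations are K < N; N < A; A < P; P < T; T < M; M < F.
Chaining these gives K < N < A < P < T < M < F.
So K < F; K is the smaller of the two.

K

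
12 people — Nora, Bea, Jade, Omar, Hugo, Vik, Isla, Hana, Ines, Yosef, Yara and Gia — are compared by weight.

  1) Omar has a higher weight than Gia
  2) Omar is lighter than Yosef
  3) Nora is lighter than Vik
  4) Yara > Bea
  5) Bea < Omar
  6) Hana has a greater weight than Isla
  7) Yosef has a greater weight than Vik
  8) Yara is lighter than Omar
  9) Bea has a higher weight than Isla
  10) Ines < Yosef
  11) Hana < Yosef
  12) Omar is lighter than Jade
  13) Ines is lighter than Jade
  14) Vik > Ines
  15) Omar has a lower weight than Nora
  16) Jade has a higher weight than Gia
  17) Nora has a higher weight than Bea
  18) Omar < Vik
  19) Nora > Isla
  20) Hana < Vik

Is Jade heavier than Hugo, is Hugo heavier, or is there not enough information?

undetermined

Following every chain through Hugo: nothing is chained to Hugo.
Jade is not reached, and no chain runs the other way from Jade to Hugo.
So the given relations leave the order of Hugo and Jade undetermined.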